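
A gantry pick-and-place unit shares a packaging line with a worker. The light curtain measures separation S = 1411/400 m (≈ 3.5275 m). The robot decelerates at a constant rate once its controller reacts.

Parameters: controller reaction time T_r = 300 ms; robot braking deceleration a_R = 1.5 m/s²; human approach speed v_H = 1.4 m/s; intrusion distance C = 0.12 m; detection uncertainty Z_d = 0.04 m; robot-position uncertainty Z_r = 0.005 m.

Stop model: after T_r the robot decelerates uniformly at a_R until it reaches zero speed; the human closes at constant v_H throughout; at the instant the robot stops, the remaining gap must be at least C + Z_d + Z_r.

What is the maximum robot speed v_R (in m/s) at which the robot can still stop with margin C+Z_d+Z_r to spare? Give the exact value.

at the boundary: (1/3)·v² + (37/30)·v + (-1177/400) = 0
  disc = (37/30)² − 4·(1/3)·(-1177/400) = 49/9 ; √disc = 7/3
  v_R = (−(37/30) + 7/3) / (2·(1/3)) = 33/20 m/s
check:
T_s = v_R/a_R = (33/20)/(3/2) = 1.1000 s
reaction-phase robot travel = 1.6500·0.3000 = 0.4950 m
braking distance = 1.6500²/(2·1.5000) = 0.9075 m
human over T_r+T_s: 1.4000·(0.3000+1.1000) = 1.9600 m
C+Z_d+Z_r = 0.1200+0.0400+0.0050 = 0.1650 m
sum ≈ 0.4950+0.9075+1.9600+0.1650 ≈ 3.5275 m = S ✓

v_R_max = 33/20 m/s = 1.6500 m/s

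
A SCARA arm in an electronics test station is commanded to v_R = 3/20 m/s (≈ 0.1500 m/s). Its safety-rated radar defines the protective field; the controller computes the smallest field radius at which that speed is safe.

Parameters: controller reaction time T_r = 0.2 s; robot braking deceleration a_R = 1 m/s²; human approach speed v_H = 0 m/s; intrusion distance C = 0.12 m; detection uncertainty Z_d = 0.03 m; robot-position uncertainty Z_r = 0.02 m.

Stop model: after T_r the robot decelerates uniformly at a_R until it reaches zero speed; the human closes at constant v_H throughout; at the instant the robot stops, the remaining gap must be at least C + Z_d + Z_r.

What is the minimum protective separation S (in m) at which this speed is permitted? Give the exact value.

T_s = v_R/a_R = (3/20)/1 = 0.1500 s
reaction-phase robot travel = 0.1500·0.2000 = 0.0300 m
braking distance = 0.1500²/(2·1.0000) = 0.0112 m
human closes 0.0000·0.3500 = 0.0000 m
C+Z_d+Z_r = 0.1200+0.0300+0.0200 = 0.1700 m
S_min ≈ 0.0300+0.0112+0.0000+0.1700  ⇒  S_min = 169/800 m

S_min = 169/800 m = 0.2112 m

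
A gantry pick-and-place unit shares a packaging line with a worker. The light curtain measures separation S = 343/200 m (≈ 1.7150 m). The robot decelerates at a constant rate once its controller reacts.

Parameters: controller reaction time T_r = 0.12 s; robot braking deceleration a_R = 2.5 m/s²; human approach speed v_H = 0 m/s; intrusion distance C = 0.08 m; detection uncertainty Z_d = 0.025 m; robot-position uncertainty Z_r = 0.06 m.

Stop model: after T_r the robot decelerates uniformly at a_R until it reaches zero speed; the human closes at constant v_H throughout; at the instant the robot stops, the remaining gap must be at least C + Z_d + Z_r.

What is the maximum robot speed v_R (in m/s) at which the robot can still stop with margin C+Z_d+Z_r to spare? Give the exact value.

collect terms ⇒ (1/5)·v_R² + (3/25)·v_R + (-31/20) = 0
  disc = (3/25)² − 4·(1/5)·(-31/20) = 784/625 ; √disc = 28/25
  v_R = (−(3/25) + 28/25) / (2·(1/5)) = 5/2 m/s
check:
T_s = v_R/a_R = (5/2)/(5/2) = 1.0000 s
reaction-phase robot travel = 2.5000·0.1200 = 0.3000 m
robot under decel: 2.5000²/(2·2.5000) = 1.2500 m
human closes 0.0000·1.1200 = 0.0000 m
margins: 0.0800+0.0250+0.0600 = 0.1650 m
sum ≈ 0.3000+1.2500+0.0000+0.1650 ≈ 1.7150 m = S ✓

v_R_max = 5/2 m/s = 2.5000 m/s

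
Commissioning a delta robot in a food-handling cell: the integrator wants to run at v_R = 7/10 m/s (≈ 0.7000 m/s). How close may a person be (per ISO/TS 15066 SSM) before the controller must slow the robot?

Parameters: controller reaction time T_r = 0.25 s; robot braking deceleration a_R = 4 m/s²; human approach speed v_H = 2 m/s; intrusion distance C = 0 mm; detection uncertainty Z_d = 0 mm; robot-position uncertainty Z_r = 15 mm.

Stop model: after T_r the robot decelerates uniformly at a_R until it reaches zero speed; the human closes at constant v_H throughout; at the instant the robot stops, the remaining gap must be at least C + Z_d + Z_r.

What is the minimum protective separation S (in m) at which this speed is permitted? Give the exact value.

S_min = 881/800 m = 1.1013 m

stop time T_s = (7/10)/4 = 0.1750 s
reaction-phase robot travel = 0.7000·0.2500 = 0.1750 m
braking distance = 0.7000²/(2·4.0000) = 0.0612 m
human over T_r+T_s: 2.0000·(0.2500+0.1750) = 0.8500 m
margins: 0.0000+0.0000+0.0150 = 0.0150 m
S_min ≈ 0.1750+0.0612+0.8500+0.0150  ⇒  S_min = 881/800 m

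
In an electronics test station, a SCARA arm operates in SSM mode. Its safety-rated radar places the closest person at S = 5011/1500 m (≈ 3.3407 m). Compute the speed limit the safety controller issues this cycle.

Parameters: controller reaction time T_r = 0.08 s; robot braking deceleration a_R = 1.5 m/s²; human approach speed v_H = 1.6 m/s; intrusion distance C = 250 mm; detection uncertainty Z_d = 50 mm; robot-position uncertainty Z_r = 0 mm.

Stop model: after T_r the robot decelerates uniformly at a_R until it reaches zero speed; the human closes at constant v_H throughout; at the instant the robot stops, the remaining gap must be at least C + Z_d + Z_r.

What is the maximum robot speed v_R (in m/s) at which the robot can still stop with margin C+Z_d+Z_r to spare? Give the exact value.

collect terms ⇒ (1/3)·v_R² + (86/75)·v_R + (-4369/1500) = 0
  disc = (86/75)² − 4·(1/3)·(-4369/1500) = 3249/625 ; √disc = 57/25
  v_R = (−(86/75) + 57/25) / (2·(1/3)) = 17/10 m/s
check:
braking lasts T_s = (17/10)/(3/2) = 1.1333 s
reaction-phase robot travel = 1.7000·0.0800 = 0.1360 m
braking distance = 1.7000²/(2·1.5000) = 0.9633 m
person approaches 1.6000·(0.0800+1.1333) = 1.9413 m
residual clearance needed = 0.2500+0.0500+0.0000 = 0.3000 m
sum ≈ 0.1360+0.9633+1.9413+0.3000 ≈ 3.3407 m = S ✓

v_R_max = 17/10 m/s = 1.7000 m/s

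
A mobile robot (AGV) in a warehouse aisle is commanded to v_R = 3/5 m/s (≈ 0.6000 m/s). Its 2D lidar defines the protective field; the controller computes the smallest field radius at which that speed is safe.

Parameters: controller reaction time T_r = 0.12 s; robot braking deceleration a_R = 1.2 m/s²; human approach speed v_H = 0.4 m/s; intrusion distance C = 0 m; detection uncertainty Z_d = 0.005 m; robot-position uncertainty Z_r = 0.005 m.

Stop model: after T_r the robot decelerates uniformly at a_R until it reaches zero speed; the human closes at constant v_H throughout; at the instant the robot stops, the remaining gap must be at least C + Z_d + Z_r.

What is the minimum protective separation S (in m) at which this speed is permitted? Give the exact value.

S_min = 12/25 m = 0.4800 m

stop time T_s = (3/5)/(6/5) = 0.5000 s
robot covers v_R·T_r = 0.6000·0.1200 = 0.0720 m before braking
robot under decel: 0.6000²/(2·1.2000) = 0.1500 m
human closes 0.4000·0.6200 = 0.2480 m
C+Z_d+Z_r = 0.0000+0.0050+0.0050 = 0.0100 m
S_min ≈ 0.0720+0.1500+0.2480+0.0100  ⇒  S_min = 12/25 m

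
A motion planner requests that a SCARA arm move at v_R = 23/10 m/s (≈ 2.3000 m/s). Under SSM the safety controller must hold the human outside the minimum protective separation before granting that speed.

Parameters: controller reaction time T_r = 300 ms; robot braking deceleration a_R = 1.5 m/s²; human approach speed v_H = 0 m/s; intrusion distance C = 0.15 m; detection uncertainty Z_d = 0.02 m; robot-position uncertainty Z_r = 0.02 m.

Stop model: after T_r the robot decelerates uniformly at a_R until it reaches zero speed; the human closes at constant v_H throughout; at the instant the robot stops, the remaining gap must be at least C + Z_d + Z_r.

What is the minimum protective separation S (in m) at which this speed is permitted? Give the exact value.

T_s = v_R/a_R = (23/10)/(3/2) = 1.5333 s
reaction-phase robot travel = 2.3000·0.3000 = 0.6900 m
robot under decel: 2.3000²/(2·1.5000) = 1.7633 m
human closes 0.0000·1.8333 = 0.0000 m
margins: 0.1500+0.0200+0.0200 = 0.1900 m
S_min ≈ 0.6900+1.7633+0.0000+0.1900  ⇒  S_min = 793/300 m

S_min = 793/300 m = 2.6433 m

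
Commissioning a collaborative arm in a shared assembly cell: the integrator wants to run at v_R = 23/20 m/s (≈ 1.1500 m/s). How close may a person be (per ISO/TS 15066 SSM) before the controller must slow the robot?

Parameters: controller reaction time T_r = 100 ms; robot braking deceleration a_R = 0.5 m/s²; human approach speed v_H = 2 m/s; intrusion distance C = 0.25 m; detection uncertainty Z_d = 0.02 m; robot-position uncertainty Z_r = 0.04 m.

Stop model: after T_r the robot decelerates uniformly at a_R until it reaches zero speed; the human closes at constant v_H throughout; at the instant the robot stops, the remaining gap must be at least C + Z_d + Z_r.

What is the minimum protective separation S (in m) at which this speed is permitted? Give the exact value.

S_min = 2619/400 m = 6.5475 m

braking lasts T_s = (23/20)/(1/2) = 2.3000 s
robot in T_r: 1.1500·0.1000 = 0.1150 m
braking distance = 1.1500²/(2·0.5000) = 1.3225 m
person approaches 2.0000·(0.1000+2.3000) = 4.8000 m
C+Z_d+Z_r = 0.2500+0.0200+0.0400 = 0.3100 m
S_min ≈ 0.1150+1.3225+4.8000+0.3100  ⇒  S_min = 2619/400 m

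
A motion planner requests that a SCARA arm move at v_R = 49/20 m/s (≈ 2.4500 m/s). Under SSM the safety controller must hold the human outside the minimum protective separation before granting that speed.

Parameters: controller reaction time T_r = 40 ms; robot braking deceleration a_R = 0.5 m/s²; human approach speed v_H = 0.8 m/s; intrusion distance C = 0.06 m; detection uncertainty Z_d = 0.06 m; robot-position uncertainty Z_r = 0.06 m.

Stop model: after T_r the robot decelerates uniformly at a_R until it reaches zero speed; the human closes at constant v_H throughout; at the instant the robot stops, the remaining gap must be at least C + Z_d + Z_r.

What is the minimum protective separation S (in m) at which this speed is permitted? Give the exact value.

S_min = 4093/400 m = 10.2325 m

stop time T_s = (49/20)/(1/2) = 4.9000 s
robot covers v_R·T_r = 2.4500·0.0400 = 0.0980 m before braking
robot under decel: 2.4500²/(2·0.5000) = 6.0025 m
person approaches 0.8000·(0.0400+4.9000) = 3.9520 m
C+Z_d+Z_r = 0.0600+0.0600+0.0600 = 0.1800 m
S_min ≈ 0.0980+6.0025+3.9520+0.1800  ⇒  S_min = 4093/400 m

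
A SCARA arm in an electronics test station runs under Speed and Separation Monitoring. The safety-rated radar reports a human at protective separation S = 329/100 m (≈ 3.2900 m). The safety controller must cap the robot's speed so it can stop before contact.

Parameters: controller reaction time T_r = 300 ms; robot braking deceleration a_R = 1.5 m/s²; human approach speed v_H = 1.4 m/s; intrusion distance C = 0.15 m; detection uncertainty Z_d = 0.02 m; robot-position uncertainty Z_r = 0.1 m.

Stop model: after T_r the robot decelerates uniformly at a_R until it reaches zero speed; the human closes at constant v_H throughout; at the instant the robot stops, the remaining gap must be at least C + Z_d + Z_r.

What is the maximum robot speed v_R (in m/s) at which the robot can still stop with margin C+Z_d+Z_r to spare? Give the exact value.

v_R_max = 3/2 m/s = 1.5000 m/s

at the boundary: (1/3)·v² + (37/30)·v + (-13/5) = 0
  disc = (37/30)² − 4·(1/3)·(-13/5) = 4489/900 ; √disc = 67/30
  v_R = (−(37/30) + 67/30) / (2·(1/3)) = 3/2 m/s
check:
stop time T_s = (3/2)/(3/2) = 1.0000 s
reaction-phase robot travel = 1.5000·0.3000 = 0.4500 m
robot under decel: 1.5000²/(2·1.5000) = 0.7500 m
human closes 1.4000·1.3000 = 1.8200 m
residual clearance needed = 0.1500+0.0200+0.1000 = 0.2700 m
sum ≈ 0.4500+0.7500+1.8200+0.2700 ≈ 3.2900 m = S ✓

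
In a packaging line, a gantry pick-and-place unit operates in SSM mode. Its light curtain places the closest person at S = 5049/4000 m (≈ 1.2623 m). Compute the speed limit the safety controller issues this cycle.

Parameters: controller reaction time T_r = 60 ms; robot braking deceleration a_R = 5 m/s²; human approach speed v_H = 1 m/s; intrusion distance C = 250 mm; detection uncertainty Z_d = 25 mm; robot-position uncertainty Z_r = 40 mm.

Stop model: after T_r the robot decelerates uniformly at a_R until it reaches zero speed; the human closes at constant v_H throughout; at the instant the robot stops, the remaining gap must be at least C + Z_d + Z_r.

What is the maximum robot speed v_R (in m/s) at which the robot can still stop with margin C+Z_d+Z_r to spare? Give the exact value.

quadratic (1/10)·v² + (13/50)·v + (-3549/4000) = 0
  disc = (13/50)² − 4·(1/10)·(-3549/4000) = 169/400 ; √disc = 13/20
  v_R = (−(13/50) + 13/20) / (2·(1/10)) = 39/20 m/s
check:
stop time T_s = (39/20)/5 = 0.3900 s
robot covers v_R·T_r = 1.9500·0.0600 = 0.1170 m before braking
braking distance = 1.9500²/(2·5.0000) = 0.3802 m
human over T_r+T_s: 1.0000·(0.0600+0.3900) = 0.4500 m
residual clearance needed = 0.2500+0.0250+0.0400 = 0.3150 m
sum ≈ 0.1170+0.3802+0.4500+0.3150 ≈ 1.2623 m = S ✓

v_R_max = 39/20 m/s = 1.9500 m/s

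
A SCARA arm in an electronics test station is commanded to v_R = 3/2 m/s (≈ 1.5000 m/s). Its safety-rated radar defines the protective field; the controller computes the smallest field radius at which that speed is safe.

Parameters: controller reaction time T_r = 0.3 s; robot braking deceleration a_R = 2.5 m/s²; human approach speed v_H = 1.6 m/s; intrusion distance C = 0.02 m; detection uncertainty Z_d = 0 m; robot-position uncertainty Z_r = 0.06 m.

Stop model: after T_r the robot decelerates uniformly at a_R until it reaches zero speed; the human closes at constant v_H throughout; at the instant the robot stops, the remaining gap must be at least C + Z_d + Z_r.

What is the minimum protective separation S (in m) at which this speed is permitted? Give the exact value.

S_min = 121/50 m = 2.4200 m

stop time T_s = (3/2)/(5/2) = 0.6000 s
reaction-phase robot travel = 1.5000·0.3000 = 0.4500 m
robot under decel: 1.5000²/(2·2.5000) = 0.4500 m
person approaches 1.6000·(0.3000+0.6000) = 1.4400 m
margins: 0.0200+0.0000+0.0600 = 0.0800 m
S_min ≈ 0.4500+0.4500+1.4400+0.0800  ⇒  S_min = 121/50 m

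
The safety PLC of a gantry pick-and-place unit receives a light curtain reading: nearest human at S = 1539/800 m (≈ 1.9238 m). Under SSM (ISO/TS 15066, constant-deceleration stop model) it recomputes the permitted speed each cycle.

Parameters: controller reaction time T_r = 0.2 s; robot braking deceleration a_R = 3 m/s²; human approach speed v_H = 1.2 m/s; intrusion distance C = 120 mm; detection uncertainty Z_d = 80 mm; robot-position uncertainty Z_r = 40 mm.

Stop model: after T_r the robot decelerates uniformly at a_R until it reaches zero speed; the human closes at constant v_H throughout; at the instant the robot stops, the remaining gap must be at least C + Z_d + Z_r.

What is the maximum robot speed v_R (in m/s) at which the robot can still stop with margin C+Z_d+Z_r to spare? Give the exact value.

v_R_max = 33/20 m/s = 1.6500 m/s

quadratic (1/6)·v² + (3/5)·v + (-231/160) = 0
  disc = (3/5)² − 4·(1/6)·(-231/160) = 529/400 ; √disc = 23/20
  v_R = (−(3/5) + 23/20) / (2·(1/6)) = 33/20 m/s
check:
T_s = v_R/a_R = (33/20)/3 = 0.5500 s
reaction-phase robot travel = 1.6500·0.2000 = 0.3300 m
robot covers 1.6500·0.5500 − ½·3.0000·0.5500² = 0.4537 m while stopping
person approaches 1.2000·(0.2000+0.5500) = 0.9000 m
margins: 0.1200+0.0800+0.0400 = 0.2400 m
sum ≈ 0.3300+0.4537+0.9000+0.2400 ≈ 1.9238 m = S ✓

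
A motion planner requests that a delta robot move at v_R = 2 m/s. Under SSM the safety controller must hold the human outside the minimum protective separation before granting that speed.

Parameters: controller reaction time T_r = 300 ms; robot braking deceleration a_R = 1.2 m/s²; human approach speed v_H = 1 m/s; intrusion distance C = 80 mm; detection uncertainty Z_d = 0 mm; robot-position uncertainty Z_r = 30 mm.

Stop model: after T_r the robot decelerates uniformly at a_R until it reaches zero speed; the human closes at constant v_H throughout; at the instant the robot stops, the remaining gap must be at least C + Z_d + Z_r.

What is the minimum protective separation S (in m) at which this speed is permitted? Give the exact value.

S_min = 1303/300 m = 4.3433 m

T_s = v_R/a_R = 2/(6/5) = 1.6667 s
robot covers v_R·T_r = 2.0000·0.3000 = 0.6000 m before braking
robot under decel: 2.0000²/(2·1.2000) = 1.6667 m
human closes 1.0000·1.9667 = 1.9667 m
residual clearance needed = 0.0800+0.0000+0.0300 = 0.1100 m
S_min ≈ 0.6000+1.6667+1.9667+0.1100  ⇒  S_min = 1303/300 m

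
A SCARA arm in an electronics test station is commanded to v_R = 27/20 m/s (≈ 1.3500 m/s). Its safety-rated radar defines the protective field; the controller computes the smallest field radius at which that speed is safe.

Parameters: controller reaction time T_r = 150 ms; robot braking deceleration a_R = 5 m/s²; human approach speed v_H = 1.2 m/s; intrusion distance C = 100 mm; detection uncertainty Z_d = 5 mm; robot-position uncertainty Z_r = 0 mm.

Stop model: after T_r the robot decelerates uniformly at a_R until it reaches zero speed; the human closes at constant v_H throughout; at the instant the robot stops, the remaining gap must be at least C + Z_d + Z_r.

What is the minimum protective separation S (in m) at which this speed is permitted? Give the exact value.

braking lasts T_s = (27/20)/5 = 0.2700 s
robot covers v_R·T_r = 1.3500·0.1500 = 0.2025 m before braking
robot under decel: 1.3500²/(2·5.0000) = 0.1822 m
person approaches 1.2000·(0.1500+0.2700) = 0.5040 m
residual clearance needed = 0.1000+0.0050+0.0000 = 0.1050 m
S_min ≈ 0.2025+0.1822+0.5040+0.1050  ⇒  S_min = 159/160 m

S_min = 159/160 m = 0.9938 m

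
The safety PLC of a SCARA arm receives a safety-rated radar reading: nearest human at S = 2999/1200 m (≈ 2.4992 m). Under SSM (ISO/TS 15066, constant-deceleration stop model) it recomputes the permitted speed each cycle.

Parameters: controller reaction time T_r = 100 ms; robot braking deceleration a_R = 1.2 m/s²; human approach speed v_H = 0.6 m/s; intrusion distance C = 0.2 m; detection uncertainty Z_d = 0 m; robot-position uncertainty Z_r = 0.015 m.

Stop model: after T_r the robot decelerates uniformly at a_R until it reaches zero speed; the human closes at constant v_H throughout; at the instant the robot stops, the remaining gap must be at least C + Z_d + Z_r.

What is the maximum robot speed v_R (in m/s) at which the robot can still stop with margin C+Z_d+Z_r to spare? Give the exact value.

v_R_max = 17/10 m/s = 1.7000 m/s

quadratic (5/12)·v² + (3/5)·v + (-2669/1200) = 0
  disc = (3/5)² − 4·(5/12)·(-2669/1200) = 14641/3600 ; √disc = 121/60
  v_R = (−(3/5) + 121/60) / (2·(5/12)) = 17/10 m/s
check:
stop time T_s = (17/10)/(6/5) = 1.4167 s
reaction-phase robot travel = 1.7000·0.1000 = 0.1700 m
robot under decel: 1.7000²/(2·1.2000) = 1.2042 m
person approaches 0.6000·(0.1000+1.4167) = 0.9100 m
residual clearance needed = 0.2000+0.0000+0.0150 = 0.2150 m
sum ≈ 0.1700+1.2042+0.9100+0.2150 ≈ 2.4992 m = S ✓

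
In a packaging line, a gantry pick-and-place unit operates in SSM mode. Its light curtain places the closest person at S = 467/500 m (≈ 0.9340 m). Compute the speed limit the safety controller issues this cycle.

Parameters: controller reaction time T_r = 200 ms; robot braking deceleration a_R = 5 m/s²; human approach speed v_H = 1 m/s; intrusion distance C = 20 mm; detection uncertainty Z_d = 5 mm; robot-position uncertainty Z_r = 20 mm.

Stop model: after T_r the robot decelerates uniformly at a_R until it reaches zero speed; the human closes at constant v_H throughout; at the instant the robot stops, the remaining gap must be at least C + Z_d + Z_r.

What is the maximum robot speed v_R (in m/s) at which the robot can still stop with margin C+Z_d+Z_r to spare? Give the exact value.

quadratic (1/10)·v² + (2/5)·v + (-689/1000) = 0
  disc = (2/5)² − 4·(1/10)·(-689/1000) = 1089/2500 ; √disc = 33/50
  v_R = (−(2/5) + 33/50) / (2·(1/10)) = 13/10 m/s
check:
braking lasts T_s = (13/10)/5 = 0.2600 s
robot in T_r: 1.3000·0.2000 = 0.2600 m
robot under decel: 1.3000²/(2·5.0000) = 0.1690 m
human over T_r+T_s: 1.0000·(0.2000+0.2600) = 0.4600 m
residual clearance needed = 0.0200+0.0050+0.0200 = 0.0450 m
sum ≈ 0.2600+0.1690+0.4600+0.0450 ≈ 0.9340 m = S ✓

v_R_max = 13/10 m/s = 1.3000 m/s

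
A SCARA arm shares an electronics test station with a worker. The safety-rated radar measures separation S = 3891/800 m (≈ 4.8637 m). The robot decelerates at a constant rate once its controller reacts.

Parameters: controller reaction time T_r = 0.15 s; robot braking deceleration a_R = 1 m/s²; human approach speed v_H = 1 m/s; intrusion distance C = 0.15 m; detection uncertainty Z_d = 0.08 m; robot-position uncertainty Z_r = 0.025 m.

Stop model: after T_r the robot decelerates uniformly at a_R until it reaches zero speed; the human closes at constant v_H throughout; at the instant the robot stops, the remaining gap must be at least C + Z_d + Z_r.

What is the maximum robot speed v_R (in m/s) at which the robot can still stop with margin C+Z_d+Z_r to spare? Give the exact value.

quadratic (1/2)·v² + (23/20)·v + (-3567/800) = 0
  disc = (23/20)² − 4·(1/2)·(-3567/800) = 256/25 ; √disc = 16/5
  v_R = (−(23/20) + 16/5) / (2·(1/2)) = 41/20 m/s
check:
T_s = v_R/a_R = (41/20)/1 = 2.0500 s
robot covers v_R·T_r = 2.0500·0.1500 = 0.3075 m before braking
robot under decel: 2.0500²/(2·1.0000) = 2.1012 m
person approaches 1.0000·(0.1500+2.0500) = 2.2000 m
C+Z_d+Z_r = 0.1500+0.0800+0.0250 = 0.2550 m
sum ≈ 0.3075+2.1012+2.2000+0.2550 ≈ 4.8637 m = S ✓

v_R_max = 41/20 m/s = 2.0500 m/s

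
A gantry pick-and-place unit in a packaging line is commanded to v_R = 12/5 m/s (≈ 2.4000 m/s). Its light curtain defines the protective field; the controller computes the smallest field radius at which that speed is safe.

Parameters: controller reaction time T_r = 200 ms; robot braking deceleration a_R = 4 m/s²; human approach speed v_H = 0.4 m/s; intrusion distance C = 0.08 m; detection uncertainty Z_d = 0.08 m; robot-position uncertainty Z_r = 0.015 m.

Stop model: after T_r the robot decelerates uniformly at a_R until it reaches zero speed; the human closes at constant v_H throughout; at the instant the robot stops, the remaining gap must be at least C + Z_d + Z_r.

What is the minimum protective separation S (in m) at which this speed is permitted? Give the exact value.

S_min = 339/200 m = 1.6950 m

stop time T_s = (12/5)/4 = 0.6000 s
reaction-phase robot travel = 2.4000·0.2000 = 0.4800 m
robot covers 2.4000·0.6000 − ½·4.0000·0.6000² = 0.7200 m while stopping
human closes 0.4000·0.8000 = 0.3200 m
C+Z_d+Z_r = 0.0800+0.0800+0.0150 = 0.1750 m
S_min ≈ 0.4800+0.7200+0.3200+0.1750  ⇒  S_min = 339/200 m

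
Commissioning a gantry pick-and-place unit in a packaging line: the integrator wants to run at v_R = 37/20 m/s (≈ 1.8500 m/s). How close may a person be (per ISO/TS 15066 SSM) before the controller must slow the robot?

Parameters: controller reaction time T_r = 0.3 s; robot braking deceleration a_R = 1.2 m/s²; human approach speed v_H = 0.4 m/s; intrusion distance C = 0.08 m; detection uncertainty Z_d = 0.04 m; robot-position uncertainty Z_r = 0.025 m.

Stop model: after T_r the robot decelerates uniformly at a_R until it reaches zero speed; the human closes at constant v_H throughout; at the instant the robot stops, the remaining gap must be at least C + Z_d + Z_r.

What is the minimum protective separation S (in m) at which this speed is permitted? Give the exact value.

T_s = v_R/a_R = (37/20)/(6/5) = 1.5417 s
reaction-phase robot travel = 1.8500·0.3000 = 0.5550 m
robot covers 1.8500·1.5417 − ½·1.2000·1.5417² = 1.4260 m while stopping
human closes 0.4000·1.8417 = 0.7367 m
C+Z_d+Z_r = 0.0800+0.0400+0.0250 = 0.1450 m
S_min ≈ 0.5550+1.4260+0.7367+0.1450  ⇒  S_min = 13741/4800 m

S_min = 13741/4800 m = 2.8627 m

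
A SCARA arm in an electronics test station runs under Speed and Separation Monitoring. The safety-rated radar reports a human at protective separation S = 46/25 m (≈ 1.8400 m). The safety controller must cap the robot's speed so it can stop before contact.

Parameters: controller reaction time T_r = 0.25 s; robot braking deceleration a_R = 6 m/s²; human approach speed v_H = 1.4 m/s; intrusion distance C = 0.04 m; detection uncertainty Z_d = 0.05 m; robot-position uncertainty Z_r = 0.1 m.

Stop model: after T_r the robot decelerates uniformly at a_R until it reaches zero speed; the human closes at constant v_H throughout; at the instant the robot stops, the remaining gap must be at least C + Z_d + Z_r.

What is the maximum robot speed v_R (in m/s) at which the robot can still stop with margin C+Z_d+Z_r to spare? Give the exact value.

collect terms ⇒ (1/12)·v_R² + (29/60)·v_R + (-13/10) = 0
  disc = (29/60)² − 4·(1/12)·(-13/10) = 2401/3600 ; √disc = 49/60
  v_R = (−(29/60) + 49/60) / (2·(1/12)) = 2 m/s
check:
stop time T_s = 2/6 = 0.3333 s
robot covers v_R·T_r = 2.0000·0.2500 = 0.5000 m before braking
robot under decel: 2.0000²/(2·6.0000) = 0.3333 m
human over T_r+T_s: 1.4000·(0.2500+0.3333) = 0.8167 m
margins: 0.0400+0.0500+0.1000 = 0.1900 m
sum ≈ 0.5000+0.3333+0.8167+0.1900 ≈ 1.8400 m = S ✓

v_R_max = 2 m/s = 2.0000 m/s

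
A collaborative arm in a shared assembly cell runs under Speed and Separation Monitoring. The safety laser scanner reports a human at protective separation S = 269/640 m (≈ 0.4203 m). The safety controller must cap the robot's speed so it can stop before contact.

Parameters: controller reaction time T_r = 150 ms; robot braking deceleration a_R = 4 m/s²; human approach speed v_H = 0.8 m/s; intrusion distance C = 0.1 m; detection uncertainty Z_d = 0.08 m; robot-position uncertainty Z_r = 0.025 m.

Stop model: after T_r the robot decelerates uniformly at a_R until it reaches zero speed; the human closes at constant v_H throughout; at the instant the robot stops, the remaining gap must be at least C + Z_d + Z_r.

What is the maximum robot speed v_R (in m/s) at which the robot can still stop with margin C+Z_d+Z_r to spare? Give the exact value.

v_R_max = 1/4 m/s = 0.2500 m/s

at the boundary: (1/8)·v² + (7/20)·v + (-61/640) = 0
  disc = (7/20)² − 4·(1/8)·(-61/640) = 1089/6400 ; √disc = 33/80
  v_R = (−(7/20) + 33/80) / (2·(1/8)) = 1/4 m/s
check:
braking lasts T_s = (1/4)/4 = 0.0625 s
reaction-phase robot travel = 0.2500·0.1500 = 0.0375 m
robot under decel: 0.2500²/(2·4.0000) = 0.0078 m
human over T_r+T_s: 0.8000·(0.1500+0.0625) = 0.1700 m
residual clearance needed = 0.1000+0.0800+0.0250 = 0.2050 m
sum ≈ 0.0375+0.0078+0.1700+0.2050 ≈ 0.4203 m = S ✓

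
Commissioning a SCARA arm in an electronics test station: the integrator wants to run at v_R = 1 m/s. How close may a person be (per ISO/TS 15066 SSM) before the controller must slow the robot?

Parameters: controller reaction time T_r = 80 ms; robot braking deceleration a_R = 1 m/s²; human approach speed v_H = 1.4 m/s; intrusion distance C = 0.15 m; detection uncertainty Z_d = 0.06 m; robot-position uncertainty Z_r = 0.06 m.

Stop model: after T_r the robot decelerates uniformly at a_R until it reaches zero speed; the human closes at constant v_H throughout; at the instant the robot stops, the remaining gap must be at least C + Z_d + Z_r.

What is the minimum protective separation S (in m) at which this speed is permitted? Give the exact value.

braking lasts T_s = 1/1 = 1.0000 s
robot in T_r: 1.0000·0.0800 = 0.0800 m
robot under decel: 1.0000²/(2·1.0000) = 0.5000 m
human closes 1.4000·1.0800 = 1.5120 m
residual clearance needed = 0.1500+0.0600+0.0600 = 0.2700 m
S_min ≈ 0.0800+0.5000+1.5120+0.2700  ⇒  S_min = 1181/500 m

S_min = 1181/500 m = 2.3620 m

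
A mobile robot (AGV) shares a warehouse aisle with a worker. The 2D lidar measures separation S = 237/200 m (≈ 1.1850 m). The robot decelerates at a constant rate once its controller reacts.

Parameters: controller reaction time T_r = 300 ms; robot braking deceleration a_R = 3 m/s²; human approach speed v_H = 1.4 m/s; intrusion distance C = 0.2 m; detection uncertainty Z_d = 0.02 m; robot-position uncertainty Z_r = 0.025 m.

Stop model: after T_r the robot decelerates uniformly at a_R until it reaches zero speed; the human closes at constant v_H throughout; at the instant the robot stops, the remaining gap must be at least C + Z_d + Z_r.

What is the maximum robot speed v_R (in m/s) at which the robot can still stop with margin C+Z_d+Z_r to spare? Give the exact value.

quadratic (1/6)·v² + (23/30)·v + (-13/25) = 0
  disc = (23/30)² − 4·(1/6)·(-13/25) = 841/900 ; √disc = 29/30
  v_R = (−(23/30) + 29/30) / (2·(1/6)) = 3/5 m/s
check:
stop time T_s = (3/5)/3 = 0.2000 s
robot covers v_R·T_r = 0.6000·0.3000 = 0.1800 m before braking
robot under decel: 0.6000²/(2·3.0000) = 0.0600 m
human over T_r+T_s: 1.4000·(0.3000+0.2000) = 0.7000 m
C+Z_d+Z_r = 0.2000+0.0200+0.0250 = 0.2450 m
sum ≈ 0.1800+0.0600+0.7000+0.2450 ≈ 1.1850 m = S ✓

v_R_max = 3/5 m/s = 0.6000 m/s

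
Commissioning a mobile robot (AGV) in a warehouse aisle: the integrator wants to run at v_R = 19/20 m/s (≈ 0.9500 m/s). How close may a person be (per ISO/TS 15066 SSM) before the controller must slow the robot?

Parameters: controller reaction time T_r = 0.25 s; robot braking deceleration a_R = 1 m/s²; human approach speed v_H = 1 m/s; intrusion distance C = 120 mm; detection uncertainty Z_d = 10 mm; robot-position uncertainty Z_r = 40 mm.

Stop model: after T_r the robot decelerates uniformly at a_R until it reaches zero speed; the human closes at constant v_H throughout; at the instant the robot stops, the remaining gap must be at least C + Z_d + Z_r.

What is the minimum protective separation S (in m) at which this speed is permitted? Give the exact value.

braking lasts T_s = (19/20)/1 = 0.9500 s
robot covers v_R·T_r = 0.9500·0.2500 = 0.2375 m before braking
braking distance = 0.9500²/(2·1.0000) = 0.4512 m
human closes 1.0000·1.2000 = 1.2000 m
residual clearance needed = 0.1200+0.0100+0.0400 = 0.1700 m
S_min ≈ 0.2375+0.4512+1.2000+0.1700  ⇒  S_min = 1647/800 m

S_min = 1647/800 m = 2.0587 m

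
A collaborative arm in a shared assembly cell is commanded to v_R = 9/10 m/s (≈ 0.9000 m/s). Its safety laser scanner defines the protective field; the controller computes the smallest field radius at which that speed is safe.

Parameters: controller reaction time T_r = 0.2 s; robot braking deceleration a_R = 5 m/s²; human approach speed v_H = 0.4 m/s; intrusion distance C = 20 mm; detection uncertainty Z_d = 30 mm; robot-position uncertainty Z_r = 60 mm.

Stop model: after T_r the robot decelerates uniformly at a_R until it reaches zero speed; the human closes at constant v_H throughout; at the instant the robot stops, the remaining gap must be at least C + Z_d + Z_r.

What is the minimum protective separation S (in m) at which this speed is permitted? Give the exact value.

S_min = 523/1000 m = 0.5230 m

stop time T_s = (9/10)/5 = 0.1800 s
robot covers v_R·T_r = 0.9000·0.2000 = 0.1800 m before braking
robot under decel: 0.9000²/(2·5.0000) = 0.0810 m
person approaches 0.4000·(0.2000+0.1800) = 0.1520 m
C+Z_d+Z_r = 0.0200+0.0300+0.0600 = 0.1100 m
S_min ≈ 0.1800+0.0810+0.1520+0.1100  ⇒  S_min = 523/1000 m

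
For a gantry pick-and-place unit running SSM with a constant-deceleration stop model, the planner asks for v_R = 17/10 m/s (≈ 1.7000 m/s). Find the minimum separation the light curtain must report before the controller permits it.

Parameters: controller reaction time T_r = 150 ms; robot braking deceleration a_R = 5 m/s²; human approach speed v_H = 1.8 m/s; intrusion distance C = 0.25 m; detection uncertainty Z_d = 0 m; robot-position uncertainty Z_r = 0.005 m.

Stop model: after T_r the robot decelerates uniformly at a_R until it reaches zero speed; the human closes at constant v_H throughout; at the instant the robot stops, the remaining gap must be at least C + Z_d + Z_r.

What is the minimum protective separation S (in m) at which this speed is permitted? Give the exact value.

braking lasts T_s = (17/10)/5 = 0.3400 s
robot in T_r: 1.7000·0.1500 = 0.2550 m
braking distance = 1.7000²/(2·5.0000) = 0.2890 m
human over T_r+T_s: 1.8000·(0.1500+0.3400) = 0.8820 m
residual clearance needed = 0.2500+0.0000+0.0050 = 0.2550 m
S_min ≈ 0.2550+0.2890+0.8820+0.2550  ⇒  S_min = 1681/1000 m

S_min = 1681/1000 m = 1.6810 m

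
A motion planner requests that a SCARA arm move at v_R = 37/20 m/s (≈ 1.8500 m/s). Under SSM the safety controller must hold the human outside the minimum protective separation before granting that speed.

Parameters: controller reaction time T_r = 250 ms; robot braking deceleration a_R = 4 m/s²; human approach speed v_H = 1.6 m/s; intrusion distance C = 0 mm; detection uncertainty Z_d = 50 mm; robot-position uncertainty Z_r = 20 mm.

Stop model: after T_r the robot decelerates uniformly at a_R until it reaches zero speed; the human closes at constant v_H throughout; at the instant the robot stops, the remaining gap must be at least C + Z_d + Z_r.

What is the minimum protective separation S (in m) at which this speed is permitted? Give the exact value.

braking lasts T_s = (37/20)/4 = 0.4625 s
robot in T_r: 1.8500·0.2500 = 0.4625 m
braking distance = 1.8500²/(2·4.0000) = 0.4278 m
human over T_r+T_s: 1.6000·(0.2500+0.4625) = 1.1400 m
margins: 0.0000+0.0500+0.0200 = 0.0700 m
S_min ≈ 0.4625+0.4278+1.1400+0.0700  ⇒  S_min = 6721/3200 m

S_min = 6721/3200 m = 2.1003 m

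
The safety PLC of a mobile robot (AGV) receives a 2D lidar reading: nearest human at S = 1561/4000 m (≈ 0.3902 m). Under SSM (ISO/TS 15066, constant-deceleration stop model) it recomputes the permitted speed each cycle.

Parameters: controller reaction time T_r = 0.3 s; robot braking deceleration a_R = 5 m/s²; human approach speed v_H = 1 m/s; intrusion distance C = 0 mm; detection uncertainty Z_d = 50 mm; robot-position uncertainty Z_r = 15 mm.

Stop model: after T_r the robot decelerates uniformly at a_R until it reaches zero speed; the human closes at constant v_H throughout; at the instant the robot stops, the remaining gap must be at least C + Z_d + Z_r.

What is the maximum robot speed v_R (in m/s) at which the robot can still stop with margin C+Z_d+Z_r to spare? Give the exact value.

v_R_max = 1/20 m/s = 0.0500 m/s

at the boundary: (1/10)·v² + (1/2)·v + (-101/4000) = 0
  disc = (1/2)² − 4·(1/10)·(-101/4000) = 2601/10000 ; √disc = 51/100
  v_R = (−(1/2) + 51/100) / (2·(1/10)) = 1/20 m/s
check:
T_s = v_R/a_R = (1/20)/5 = 0.0100 s
robot covers v_R·T_r = 0.0500·0.3000 = 0.0150 m before braking
braking distance = 0.0500²/(2·5.0000) = 0.0003 m
human closes 1.0000·0.3100 = 0.3100 m
residual clearance needed = 0.0000+0.0500+0.0150 = 0.0650 m
sum ≈ 0.0150+0.0003+0.3100+0.0650 ≈ 0.3902 m = S ✓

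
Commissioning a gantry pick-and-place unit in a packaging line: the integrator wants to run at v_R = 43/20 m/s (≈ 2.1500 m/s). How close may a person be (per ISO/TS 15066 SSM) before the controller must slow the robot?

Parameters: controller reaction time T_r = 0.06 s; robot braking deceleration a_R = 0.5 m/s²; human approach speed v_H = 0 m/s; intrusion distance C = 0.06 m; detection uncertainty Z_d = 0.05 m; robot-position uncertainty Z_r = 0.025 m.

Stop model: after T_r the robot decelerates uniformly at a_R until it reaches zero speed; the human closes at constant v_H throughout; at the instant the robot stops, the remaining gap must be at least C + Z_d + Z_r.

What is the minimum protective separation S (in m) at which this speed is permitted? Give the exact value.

braking lasts T_s = (43/20)/(1/2) = 4.3000 s
reaction-phase robot travel = 2.1500·0.0600 = 0.1290 m
robot under decel: 2.1500²/(2·0.5000) = 4.6225 m
human closes 0.0000·4.3600 = 0.0000 m
margins: 0.0600+0.0500+0.0250 = 0.1350 m
S_min ≈ 0.1290+4.6225+0.0000+0.1350  ⇒  S_min = 9773/2000 m

S_min = 9773/2000 m = 4.8865 m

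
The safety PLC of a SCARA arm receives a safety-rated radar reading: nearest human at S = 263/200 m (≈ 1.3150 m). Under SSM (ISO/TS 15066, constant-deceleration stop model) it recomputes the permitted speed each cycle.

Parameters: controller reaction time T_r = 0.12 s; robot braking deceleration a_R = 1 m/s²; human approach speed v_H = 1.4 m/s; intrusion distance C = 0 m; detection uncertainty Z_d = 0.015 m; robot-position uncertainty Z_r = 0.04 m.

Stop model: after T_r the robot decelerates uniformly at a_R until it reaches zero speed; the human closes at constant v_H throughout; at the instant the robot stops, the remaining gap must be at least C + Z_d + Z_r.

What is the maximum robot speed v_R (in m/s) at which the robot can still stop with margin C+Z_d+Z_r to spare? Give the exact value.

v_R_max = 3/5 m/s = 0.6000 m/s

at the boundary: (1/2)·v² + (38/25)·v + (-273/250) = 0
  disc = (38/25)² − 4·(1/2)·(-273/250) = 2809/625 ; √disc = 53/25
  v_R = (−(38/25) + 53/25) / (2·(1/2)) = 3/5 m/s
check:
braking lasts T_s = (3/5)/1 = 0.6000 s
robot in T_r: 0.6000·0.1200 = 0.0720 m
robot covers 0.6000·0.6000 − ½·1.0000·0.6000² = 0.1800 m while stopping
human over T_r+T_s: 1.4000·(0.1200+0.6000) = 1.0080 m
margins: 0.0000+0.0150+0.0400 = 0.0550 m
sum ≈ 0.0720+0.1800+1.0080+0.0550 ≈ 1.3150 m = S ✓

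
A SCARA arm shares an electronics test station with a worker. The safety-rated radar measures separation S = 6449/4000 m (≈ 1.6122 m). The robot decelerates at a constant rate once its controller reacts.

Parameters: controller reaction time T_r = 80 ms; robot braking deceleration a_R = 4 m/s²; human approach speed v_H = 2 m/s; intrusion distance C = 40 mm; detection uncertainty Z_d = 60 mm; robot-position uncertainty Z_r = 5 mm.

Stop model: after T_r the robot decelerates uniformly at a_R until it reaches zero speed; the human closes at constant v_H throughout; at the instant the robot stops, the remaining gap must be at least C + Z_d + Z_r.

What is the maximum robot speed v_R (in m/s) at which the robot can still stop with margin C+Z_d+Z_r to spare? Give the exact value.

collect terms ⇒ (1/8)·v_R² + (29/50)·v_R + (-5389/4000) = 0
  disc = (29/50)² − 4·(1/8)·(-5389/4000) = 40401/40000 ; √disc = 201/200
  v_R = (−(29/50) + 201/200) / (2·(1/8)) = 17/10 m/s
check:
braking lasts T_s = (17/10)/4 = 0.4250 s
robot in T_r: 1.7000·0.0800 = 0.1360 m
robot under decel: 1.7000²/(2·4.0000) = 0.3613 m
human over T_r+T_s: 2.0000·(0.0800+0.4250) = 1.0100 m
residual clearance needed = 0.0400+0.0600+0.0050 = 0.1050 m
sum ≈ 0.1360+0.3613+1.0100+0.1050 ≈ 1.6122 m = S ✓

v_R_max = 17/10 m/s = 1.7000 m/s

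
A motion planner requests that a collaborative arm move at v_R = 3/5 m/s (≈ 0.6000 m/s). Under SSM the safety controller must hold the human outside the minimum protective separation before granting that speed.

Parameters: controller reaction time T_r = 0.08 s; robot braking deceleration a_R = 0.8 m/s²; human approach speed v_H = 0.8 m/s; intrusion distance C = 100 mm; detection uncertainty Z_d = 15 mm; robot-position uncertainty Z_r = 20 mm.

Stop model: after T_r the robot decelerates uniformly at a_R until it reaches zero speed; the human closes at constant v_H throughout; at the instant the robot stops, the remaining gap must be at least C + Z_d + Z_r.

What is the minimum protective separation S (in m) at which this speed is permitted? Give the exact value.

S_min = 134/125 m = 1.0720 m

stop time T_s = (3/5)/(4/5) = 0.7500 s
robot covers v_R·T_r = 0.6000·0.0800 = 0.0480 m before braking
braking distance = 0.6000²/(2·0.8000) = 0.2250 m
human over T_r+T_s: 0.8000·(0.0800+0.7500) = 0.6640 m
residual clearance needed = 0.1000+0.0150+0.0200 = 0.1350 m
S_min ≈ 0.0480+0.2250+0.6640+0.1350  ⇒  S_min = 134/125 m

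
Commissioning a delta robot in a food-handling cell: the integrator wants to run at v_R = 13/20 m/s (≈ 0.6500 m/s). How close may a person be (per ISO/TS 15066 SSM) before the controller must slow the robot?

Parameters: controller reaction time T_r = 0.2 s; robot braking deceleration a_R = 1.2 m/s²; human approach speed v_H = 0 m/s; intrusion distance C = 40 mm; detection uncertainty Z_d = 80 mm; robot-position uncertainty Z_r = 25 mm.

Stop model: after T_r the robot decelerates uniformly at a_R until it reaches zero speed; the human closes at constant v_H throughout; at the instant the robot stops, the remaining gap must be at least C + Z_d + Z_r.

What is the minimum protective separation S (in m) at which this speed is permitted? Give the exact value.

S_min = 433/960 m = 0.4510 m

T_s = v_R/a_R = (13/20)/(6/5) = 0.5417 s
reaction-phase robot travel = 0.6500·0.2000 = 0.1300 m
braking distance = 0.6500²/(2·1.2000) = 0.1760 m
person approaches 0.0000·(0.2000+0.5417) = 0.0000 m
residual clearance needed = 0.0400+0.0800+0.0250 = 0.1450 m
S_min ≈ 0.1300+0.1760+0.0000+0.1450  ⇒  S_min = 433/960 m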